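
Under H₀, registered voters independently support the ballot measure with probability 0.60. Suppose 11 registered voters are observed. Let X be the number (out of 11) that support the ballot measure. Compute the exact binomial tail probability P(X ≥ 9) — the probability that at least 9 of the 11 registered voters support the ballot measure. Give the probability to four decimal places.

P = 0.1189

X is binomial with n = 11 and p = 0.60.
P(X ≥ 9) = C(11,9)·0.60^9·0.40^2 + C(11,10)·0.60^10·0.40^1 + C(11,11)·0.60^11·0.40^0.
= 0.088684 + 0.026605 + 0.003628 = 0.1189.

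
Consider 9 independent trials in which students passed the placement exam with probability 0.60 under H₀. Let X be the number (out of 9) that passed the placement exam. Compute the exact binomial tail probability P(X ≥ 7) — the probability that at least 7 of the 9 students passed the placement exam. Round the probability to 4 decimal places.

X is binomial with n = 9 and p = 0.60.
P(X ≥ 7) = C(9,7)·0.60^7·0.40^2 + C(9,8)·0.60^8·0.40^1 + C(9,9)·0.60^9·0.40^0.
= 0.161243 + 0.060466 + 0.010078 = 0.2318.

P = 0.2318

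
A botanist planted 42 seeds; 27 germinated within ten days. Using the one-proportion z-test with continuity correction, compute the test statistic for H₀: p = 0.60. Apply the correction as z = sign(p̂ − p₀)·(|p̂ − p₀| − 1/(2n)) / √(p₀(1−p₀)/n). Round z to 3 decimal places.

p̂ = 27/42 = 0.64286. p̂ − p₀ = 0.042857.
1/(2n) = 0.011905.
Corrected numerator: |0.042857| − 0.011905 = 0.030952.
Under H₀, SE = √(p₀(1−p₀)/n) = √(0.60·0.40/42) = √0.005714286 = 0.075593.
z = (+)0.030952/0.075593 = 0.409.

z = 0.409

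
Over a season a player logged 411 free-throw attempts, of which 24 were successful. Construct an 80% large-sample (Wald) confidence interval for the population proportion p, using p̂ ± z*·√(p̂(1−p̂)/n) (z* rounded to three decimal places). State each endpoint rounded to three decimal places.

(0.044, 0.073)

With x = 24 successes in n = 411, p̂ = 0.05839.
Standard error of p̂: √(0.054984/411) = √0.000133782 = 0.011566.
The 80% critical value is z* = 1.282.
Margin of error: 1.282 × 0.011566 = 0.01483.
Interval: 0.05839 ± 0.01483 → (0.044, 0.073).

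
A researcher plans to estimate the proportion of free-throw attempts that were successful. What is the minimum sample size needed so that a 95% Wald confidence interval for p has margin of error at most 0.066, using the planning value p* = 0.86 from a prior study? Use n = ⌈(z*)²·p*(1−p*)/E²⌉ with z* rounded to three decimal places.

n = 107

z* = 1.960 at the 95% level.
p*(1−p*) = 0.1204.
Required n before rounding: 3.841600 × 0.1204 / 0.066² = 106.182.
⌈106.182⌉ = 107.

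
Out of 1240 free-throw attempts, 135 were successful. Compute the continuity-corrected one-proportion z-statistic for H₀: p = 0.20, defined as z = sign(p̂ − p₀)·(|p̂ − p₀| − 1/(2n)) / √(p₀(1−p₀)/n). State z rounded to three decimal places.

z = -7.987

With x = 135 successes in n = 1240, p̂ = 0.10887. p̂ − p₀ = -0.091129.
Continuity correction 1/(2n) = 1/2480 = 0.000403.
Corrected numerator: |-0.091129| − 0.000403 = 0.090726.
SE₀ = √(0.20·0.80/1240) = 0.011359.
z = (−)0.090726/0.011359 = -7.987.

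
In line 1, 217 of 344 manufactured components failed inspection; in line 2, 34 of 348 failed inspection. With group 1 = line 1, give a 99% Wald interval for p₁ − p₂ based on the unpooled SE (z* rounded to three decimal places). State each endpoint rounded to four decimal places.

(0.4545, 0.6117)

p̂₁ = 217/344 = 0.63081, p̂₂ = 34/348 = 0.09770; p̂₁ − p̂₂ = 0.53311.
Unpooled SE = √(p̂₁(1−p̂₁)/n₁ + p̂₂(1−p̂₂)/n₂) = √(0.000676999 + 0.000253321) = 0.030501.
The 99% critical value is z* = 2.576. Margin = 2.576·0.030501 = 0.07857.
So the interval runs from 0.4545 to 0.6117.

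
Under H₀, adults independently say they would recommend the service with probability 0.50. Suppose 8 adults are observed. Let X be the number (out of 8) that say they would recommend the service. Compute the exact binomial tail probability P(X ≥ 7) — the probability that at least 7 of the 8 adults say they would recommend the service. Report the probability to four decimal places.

P = 0.0352

X is binomial with n = 8 and p = 0.50.
P(X ≥ 7) = C(8,7)·0.50^7·0.50^1 + C(8,8)·0.50^8·0.50^0.
= 0.031250 + 0.003906 = 0.0352.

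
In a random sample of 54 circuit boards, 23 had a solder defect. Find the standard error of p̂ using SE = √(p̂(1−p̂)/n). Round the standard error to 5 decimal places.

SE = 0.06729

Sample proportion p̂ = 23/54 = 0.42593.
p̂(1−p̂) = 0.244514.
Dividing by n and taking the root: √0.004528037 = 0.06729.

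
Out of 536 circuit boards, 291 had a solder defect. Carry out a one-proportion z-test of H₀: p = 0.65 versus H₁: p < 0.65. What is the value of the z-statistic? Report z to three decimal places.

z = -5.198

With x = 291 successes in n = 536, p̂ = 0.54291.
SE₀ = √(0.65·0.35/536) = 0.020602.
z = (p̂ − p₀)/SE = (0.54291 − 0.65)/0.020602 = -5.198.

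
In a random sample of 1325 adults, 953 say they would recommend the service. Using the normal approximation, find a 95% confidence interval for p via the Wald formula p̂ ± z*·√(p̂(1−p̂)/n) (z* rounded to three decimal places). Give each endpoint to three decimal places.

p̂ = 953/1325 = 0.71925.
Standard error of p̂: √(0.201932/1325) = √0.000152401 = 0.012345.
The 95% critical value is z* = 1.960.
Margin = 1.960·0.012345 = 0.02420.
So the interval runs from 0.695 to 0.743.

(0.695, 0.743)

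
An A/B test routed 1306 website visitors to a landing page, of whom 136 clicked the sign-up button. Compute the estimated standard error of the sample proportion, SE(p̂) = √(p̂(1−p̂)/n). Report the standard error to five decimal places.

SE = 0.00845

The sample proportion is 136/1306 = 0.10413.
p̂(1−p̂) = 0.093287.
SE = √(0.093287/1306) = √0.000071430 = 0.00845.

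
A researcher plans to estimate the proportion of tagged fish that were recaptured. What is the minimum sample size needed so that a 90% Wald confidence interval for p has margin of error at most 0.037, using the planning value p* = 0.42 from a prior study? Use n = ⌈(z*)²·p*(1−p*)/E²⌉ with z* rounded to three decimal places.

n = 482

The 90% critical value is z* = 1.645.
p*(1−p*) = 0.42·0.58 = 0.2436.
(z*)²·p*(1−p*)/E² = 2.706025·0.2436/0.001369 = 481.510.
⌈481.510⌉ = 482.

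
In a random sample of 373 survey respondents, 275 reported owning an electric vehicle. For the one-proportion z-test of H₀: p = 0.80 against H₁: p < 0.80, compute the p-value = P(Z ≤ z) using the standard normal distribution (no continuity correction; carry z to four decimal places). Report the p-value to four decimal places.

Sample proportion p̂ = 275/373 = 0.73727.
Under H₀, SE = √(p₀(1−p₀)/n) = √(0.80·0.20/373) = √0.000428954 = 0.020711.
Test statistic (full precision, shown to 4 dp): z = (275/373 − 0.80)/SE₀ ≈ -3.0290.
From the standard normal, P(Z ≤ z) = 0.0012.

p-value = 0.0012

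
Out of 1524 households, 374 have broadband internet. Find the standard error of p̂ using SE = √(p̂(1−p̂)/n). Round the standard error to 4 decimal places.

SE = 0.0110

p̂ = 374/1524 = 0.24541.
p̂(1−p̂) = 0.185184.
SE = √(0.185184/1524) = √0.000121512 = 0.0110.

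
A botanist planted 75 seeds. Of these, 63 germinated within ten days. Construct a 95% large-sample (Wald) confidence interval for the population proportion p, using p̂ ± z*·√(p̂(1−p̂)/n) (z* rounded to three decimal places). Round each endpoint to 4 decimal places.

(0.7570, 0.9230)

With x = 63 successes in n = 75, p̂ = 0.84000.
Standard error of p̂: √(0.134400/75) = √0.001792000 = 0.042332.
For 95% confidence, z* = 1.960.
Margin of error: 1.960 × 0.042332 = 0.08297.
CI: 0.84000 ± 0.08297 = (0.7570, 0.9230).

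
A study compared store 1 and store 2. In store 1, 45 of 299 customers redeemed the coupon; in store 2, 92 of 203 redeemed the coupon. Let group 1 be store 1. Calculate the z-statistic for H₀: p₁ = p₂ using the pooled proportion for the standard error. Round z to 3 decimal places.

Sample proportions: p̂₁ = 45/299 = 0.15050 and p̂₂ = 92/203 = 0.45320.
Pooling: p̂ = 137/502 = 0.27291.
SE = √[p̂(1−p̂)(1/n₁+1/n₂)] = √[0.27291·0.72709·(1/299+1/203)] ≈ 0.040511.
z = -0.30270/0.040511 = -7.472.

z = -7.472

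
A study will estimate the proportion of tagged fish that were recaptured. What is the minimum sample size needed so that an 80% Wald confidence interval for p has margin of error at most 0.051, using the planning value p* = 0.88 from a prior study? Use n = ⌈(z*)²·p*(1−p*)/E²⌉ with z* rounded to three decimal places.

n = 67

z* = 1.282 at the 80% level.
p*(1−p*) = 0.1056.
Required n before rounding: 1.643524 × 0.1056 / 0.051² = 66.727.
Rounding up, n = 67.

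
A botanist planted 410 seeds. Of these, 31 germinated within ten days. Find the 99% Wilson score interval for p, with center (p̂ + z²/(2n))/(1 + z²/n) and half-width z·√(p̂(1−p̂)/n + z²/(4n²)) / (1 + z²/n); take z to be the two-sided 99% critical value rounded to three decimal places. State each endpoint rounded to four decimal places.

(0.0483, 0.1164)

Here p̂ = 31/410 = 0.07561 and z = 2.576 (z² = 6.635776).
Denominator 1 + z²/n = 1 + 6.635776/410 = 1.016185.
Adjusted center: (0.07561 + z²/(2n))/1.016185 = 0.08237.
Radicand: p̂(1−p̂)/n + z²/(4n²) = 0.000170471 + 0.000009869 = 0.000180340.
Half-width = 2.576·√0.000180340/1.016185 = 0.03404.
Interval: 0.08237 ± 0.03404 → (0.0483, 0.1164).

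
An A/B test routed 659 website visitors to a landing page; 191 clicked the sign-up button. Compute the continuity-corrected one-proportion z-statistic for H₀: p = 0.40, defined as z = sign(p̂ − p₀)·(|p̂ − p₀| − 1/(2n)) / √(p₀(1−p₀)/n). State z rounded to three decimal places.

p̂ = 191/659 = 0.28983. p̂ − p₀ = -0.110167.
1/(2n) = 0.000759.
Corrected numerator: |-0.110167| − 0.000759 = 0.109408.
Null standard error: √(0.40·0.60/659) = √0.000364188 = 0.019084.
z = −0.109408/0.019084 = -5.733.

z = -5.733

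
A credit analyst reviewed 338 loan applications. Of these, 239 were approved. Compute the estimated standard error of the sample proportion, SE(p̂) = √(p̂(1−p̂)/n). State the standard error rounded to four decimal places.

SE = 0.0248

Sample proportion p̂ = 239/338 = 0.70710.
p̂(1−p̂) = 0.207110.
SE = √(0.207110/338) = 0.0248.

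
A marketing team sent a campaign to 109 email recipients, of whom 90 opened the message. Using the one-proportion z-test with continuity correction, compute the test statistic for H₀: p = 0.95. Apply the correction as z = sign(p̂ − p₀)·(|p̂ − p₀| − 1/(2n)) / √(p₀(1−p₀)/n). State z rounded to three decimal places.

z = -5.735

p̂ = 90/109 = 0.82569. p̂ − p₀ = -0.124312.
Continuity correction 1/(2n) = 1/218 = 0.004587.
Corrected numerator: |-0.124312| − 0.004587 = 0.119725.
SE₀ = √(0.95·0.05/109) = 0.020875.
z = (−)0.119725/0.020875 = -5.735.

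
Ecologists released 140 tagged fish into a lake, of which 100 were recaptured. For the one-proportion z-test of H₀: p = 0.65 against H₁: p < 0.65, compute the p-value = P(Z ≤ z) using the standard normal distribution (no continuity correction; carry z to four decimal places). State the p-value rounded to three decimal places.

p-value = 0.945

The sample proportion is 100/140 = 0.71429.
Null standard error: √(0.65·0.35/140) = √0.001625000 = 0.040311.
Test statistic (full precision, shown to 4 dp): z = (100/140 − 0.65)/SE₀ ≈ 1.5947.
From the standard normal, P(Z ≤ z) = 0.945.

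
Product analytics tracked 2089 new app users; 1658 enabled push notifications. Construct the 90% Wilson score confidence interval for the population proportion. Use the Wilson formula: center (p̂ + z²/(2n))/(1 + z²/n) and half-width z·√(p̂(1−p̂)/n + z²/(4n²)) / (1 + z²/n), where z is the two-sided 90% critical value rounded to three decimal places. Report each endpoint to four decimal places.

Here p̂ = 1658/2089 = 0.79368 and z = 1.645 (z² = 2.706025).
Denominator 1 + z²/n = 1 + 2.706025/2089 = 1.001295.
Adjusted center: (0.79368 + z²/(2n))/1.001295 = 0.79330.
Radicand: p̂(1−p̂)/n + z²/(4n²) = 0.000078387 + 0.000000155 = 0.000078542.
Half-width = z·√(radicand)/denom = 1.645·0.008862/1.001295 = 0.01456.
Interval: 0.79330 ± 0.01456 → (0.7787, 0.8079).

(0.7787, 0.8079)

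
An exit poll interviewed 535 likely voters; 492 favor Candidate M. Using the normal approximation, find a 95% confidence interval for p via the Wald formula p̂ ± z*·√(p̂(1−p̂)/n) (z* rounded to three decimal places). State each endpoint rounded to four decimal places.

(0.8966, 0.9427)

Sample proportion p̂ = 492/535 = 0.91963.
SE(p̂) = √(0.91963·0.08037/535) = 0.011754.
The 95% critical value is z* = 1.960.
Margin of error: 1.960 × 0.011754 = 0.02304.
Interval: 0.91963 ± 0.02304 → (0.8966, 0.9427).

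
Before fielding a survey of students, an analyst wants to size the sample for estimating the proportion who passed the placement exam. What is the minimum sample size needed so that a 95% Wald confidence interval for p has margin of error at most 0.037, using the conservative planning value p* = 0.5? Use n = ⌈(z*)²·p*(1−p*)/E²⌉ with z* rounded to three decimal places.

n = 702

z* = 1.960 at the 95% level.
p*(1−p*) = 0.2500.
(z*)²·p*(1−p*)/E² = 3.841600·0.2500/0.001369 = 701.534.
⌈701.534⌉ = 702.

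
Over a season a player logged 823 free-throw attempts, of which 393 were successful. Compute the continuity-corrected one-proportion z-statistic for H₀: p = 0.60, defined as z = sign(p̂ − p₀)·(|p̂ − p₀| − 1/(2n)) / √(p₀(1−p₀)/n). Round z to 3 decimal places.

p̂ = 393/823 = 0.47752. p̂ − p₀ = -0.122479.
Continuity correction 1/(2n) = 1/1646 = 0.000608.
Corrected numerator: |-0.122479| − 0.000608 = 0.121871.
SE₀ = √(0.60·0.40/823) = 0.017077.
z = (−)0.121871/0.017077 = -7.137.

z = -7.137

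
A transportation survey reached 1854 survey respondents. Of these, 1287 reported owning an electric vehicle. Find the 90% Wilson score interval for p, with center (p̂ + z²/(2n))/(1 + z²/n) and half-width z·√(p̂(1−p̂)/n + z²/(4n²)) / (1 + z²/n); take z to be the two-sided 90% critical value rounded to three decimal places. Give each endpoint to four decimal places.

(0.6763, 0.7115)

Here p̂ = 1287/1854 = 0.69417 and z = 1.645 (z² = 2.706025).
Denominator 1 + z²/n = 1 + 2.706025/1854 = 1.001460.
Center = (0.69417 + 0.000730)/1.001460 = 0.69389.
Radicand: p̂(1−p̂)/n + z²/(4n²) = 0.000114507 + 0.000000197 = 0.000114704.
Half-width = z·√(radicand)/denom = 1.645·0.010710/1.001460 = 0.01759.
So the interval runs from 0.6763 to 0.7115.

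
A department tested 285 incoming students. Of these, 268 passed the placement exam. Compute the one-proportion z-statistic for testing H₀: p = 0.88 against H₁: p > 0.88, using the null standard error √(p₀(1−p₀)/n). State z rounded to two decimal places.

With x = 268 successes in n = 285, p̂ = 0.94035.
Null standard error: √(0.88·0.12/285) = √0.000370526 = 0.019249.
z = (p̂ − p₀)/SE = (0.94035 − 0.88)/0.019249 = 3.14.

z = 3.14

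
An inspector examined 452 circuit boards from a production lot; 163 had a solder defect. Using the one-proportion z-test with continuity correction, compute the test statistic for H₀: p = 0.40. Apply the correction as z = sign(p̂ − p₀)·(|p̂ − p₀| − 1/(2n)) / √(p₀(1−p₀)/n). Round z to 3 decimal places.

Sample proportion p̂ = 163/452 = 0.36062. p̂ − p₀ = -0.039381.
Continuity correction 1/(2n) = 1/904 = 0.001106.
Corrected numerator: |-0.039381| − 0.001106 = 0.038275.
SE₀ = √(0.40·0.60/452) = 0.023043.
z = −0.038275/0.023043 = -1.661.

z = -1.661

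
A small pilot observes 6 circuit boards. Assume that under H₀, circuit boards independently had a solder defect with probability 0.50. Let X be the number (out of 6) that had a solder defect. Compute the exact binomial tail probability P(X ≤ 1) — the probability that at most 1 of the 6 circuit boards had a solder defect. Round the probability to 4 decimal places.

X ~ Binomial(n=6, p=0.50).
P(X ≤ 1) = C(6,0)·0.50^0·0.50^6 + C(6,1)·0.50^1·0.50^5.
= 0.015625 + 0.093750 = 0.1094.

P = 0.1094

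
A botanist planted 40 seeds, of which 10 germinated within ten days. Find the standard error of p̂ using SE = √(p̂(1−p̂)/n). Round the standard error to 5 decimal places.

p̂ = 10/40 = 0.25000.
p̂(1−p̂) = 0.187500.
SE = √(0.187500/40) = 0.06847.

SE = 0.06847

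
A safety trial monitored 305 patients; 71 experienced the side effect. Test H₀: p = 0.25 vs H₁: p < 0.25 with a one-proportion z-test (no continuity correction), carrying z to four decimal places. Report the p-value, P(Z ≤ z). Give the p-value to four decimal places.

The sample proportion is 71/305 = 0.23279.
Under H₀, SE = √(p₀(1−p₀)/n) = √(0.25·0.75/305) = √0.000614754 = 0.024794.
z = (p̂ − p₀)/SE = (71/305 − 0.25)/0.024794 ≈ -0.6942.
From the standard normal, P(Z ≤ z) = 0.2438.

p-value = 0.2438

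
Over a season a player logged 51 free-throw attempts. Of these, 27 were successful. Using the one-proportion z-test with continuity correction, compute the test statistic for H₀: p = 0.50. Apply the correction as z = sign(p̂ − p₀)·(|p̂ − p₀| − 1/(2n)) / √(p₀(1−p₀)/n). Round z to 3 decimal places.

With x = 27 successes in n = 51, p̂ = 0.52941. p̂ − p₀ = 0.029412.
1/(2n) = 0.009804.
Corrected numerator: |0.029412| − 0.009804 = 0.019608.
SE₀ = √(0.50·0.50/51) = 0.070014.
z = +0.019608/0.070014 = 0.280.

z = 0.280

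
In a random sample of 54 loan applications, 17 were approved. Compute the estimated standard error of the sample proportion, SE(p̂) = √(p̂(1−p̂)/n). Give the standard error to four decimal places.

SE = 0.0632

p̂ = 17/54 = 0.31481.
p̂(1−p̂) = 0.31481·0.68519 = 0.215705.
SE = √(0.215705/54) = 0.0632.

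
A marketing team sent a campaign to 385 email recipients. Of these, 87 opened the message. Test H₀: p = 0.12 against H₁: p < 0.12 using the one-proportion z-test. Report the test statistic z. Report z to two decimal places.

z = 6.40

Sample proportion p̂ = 87/385 = 0.22597.
SE₀ = √(0.12·0.88/385) = 0.016562.
z = (0.22597 − 0.12)/0.016562 = 0.10597/0.016562 = 6.40.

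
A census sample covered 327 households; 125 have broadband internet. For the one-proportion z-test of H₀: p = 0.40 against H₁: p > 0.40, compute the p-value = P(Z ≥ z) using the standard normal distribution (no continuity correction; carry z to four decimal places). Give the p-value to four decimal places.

p-value = 0.7437

Sample proportion p̂ = 125/327 = 0.38226.
Under H₀, SE = √(p₀(1−p₀)/n) = √(0.40·0.60/327) = √0.000733945 = 0.027091.
z = (p̂ − p₀)/SE = (125/327 − 0.40)/0.027091 ≈ -0.6547.
From the standard normal, P(Z ≥ z) = 0.7437.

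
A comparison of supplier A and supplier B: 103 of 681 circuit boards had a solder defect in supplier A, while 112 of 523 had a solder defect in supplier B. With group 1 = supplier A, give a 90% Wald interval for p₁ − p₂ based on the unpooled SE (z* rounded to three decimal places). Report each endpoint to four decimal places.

p̂₁ = 103/681 = 0.15125, p̂₂ = 112/523 = 0.21415; p̂₁ − p̂₂ = -0.06290.
SE = √(0.000188505 + 0.000321777) = √0.000510282 = 0.022589.
For 90% confidence, z* = 1.645. Margin = 1.645·0.022589 = 0.03716.
So the interval runs from -0.1001 to -0.0257.

(-0.1001, -0.0257)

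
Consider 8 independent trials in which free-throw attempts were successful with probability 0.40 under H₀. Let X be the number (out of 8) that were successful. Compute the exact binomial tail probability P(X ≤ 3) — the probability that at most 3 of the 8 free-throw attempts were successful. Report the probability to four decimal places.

X ~ Binomial(n=8, p=0.40).
P(X ≤ 3) = C(8,0)·0.40^0·0.60^8 + C(8,1)·0.40^1·0.60^7 + C(8,2)·0.40^2·0.60^6 + C(8,3)·0.40^3·0.60^5.
= 0.016796 + 0.089580 + 0.209019 + 0.278692 = 0.5941.

P = 0.5941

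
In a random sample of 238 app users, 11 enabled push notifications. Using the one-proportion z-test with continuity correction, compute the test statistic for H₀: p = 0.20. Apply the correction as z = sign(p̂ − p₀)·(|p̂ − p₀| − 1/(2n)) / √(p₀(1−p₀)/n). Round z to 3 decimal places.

z = -5.850

The sample proportion is 11/238 = 0.04622. p̂ − p₀ = -0.153782.
1/(2n) = 0.002101.
Corrected numerator: |-0.153782| − 0.002101 = 0.151681.
SE₀ = √(0.20·0.80/238) = 0.025928.
z = (−)0.151681/0.025928 = -5.850.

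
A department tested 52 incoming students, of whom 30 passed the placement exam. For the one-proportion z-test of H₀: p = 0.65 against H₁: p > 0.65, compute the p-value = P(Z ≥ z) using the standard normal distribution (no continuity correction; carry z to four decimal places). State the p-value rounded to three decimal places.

p-value = 0.865

With x = 30 successes in n = 52, p̂ = 0.57692.
Null standard error: √(0.65·0.35/52) = √0.004375000 = 0.066144.
z = (p̂ − p₀)/SE = (30/52 − 0.65)/0.066144 ≈ -1.1048.
From the standard normal, P(Z ≥ z) = 0.865.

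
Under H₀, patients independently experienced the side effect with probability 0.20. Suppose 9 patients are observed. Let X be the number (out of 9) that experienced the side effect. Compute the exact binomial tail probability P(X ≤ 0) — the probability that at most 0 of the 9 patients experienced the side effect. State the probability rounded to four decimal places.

X ~ Binomial(n=9, p=0.20).
P(X ≤ 0) = C(9,0)·0.20^0·0.80^9.
= 0.134218 = 0.1342.

P = 0.1342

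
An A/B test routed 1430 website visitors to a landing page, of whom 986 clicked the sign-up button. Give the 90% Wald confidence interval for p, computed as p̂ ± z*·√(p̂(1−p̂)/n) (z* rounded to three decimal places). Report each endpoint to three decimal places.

(0.669, 0.710)

With x = 986 successes in n = 1430, p̂ = 0.68951.
SE = √(p̂(1−p̂)/n) = √(0.214086/1430) = 0.012236.
z* = 1.645 at the 90% level.
Margin of error: 1.645 × 0.012236 = 0.02013.
CI: 0.68951 ± 0.02013 = (0.669, 0.710).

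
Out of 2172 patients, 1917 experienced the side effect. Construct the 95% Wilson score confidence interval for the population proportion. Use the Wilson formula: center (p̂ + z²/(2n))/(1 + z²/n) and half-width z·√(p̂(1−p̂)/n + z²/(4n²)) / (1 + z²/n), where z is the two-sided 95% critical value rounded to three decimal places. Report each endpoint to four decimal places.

p̂ = 1917/2172 = 0.88260; z = 1.960, so z² = 3.841600.
Denominator 1 + z²/n = 1 + 3.841600/2172 = 1.001769.
Center = (0.88260 + 0.000884)/1.001769 = 0.88192.
Radicand: p̂(1−p̂)/n + z²/(4n²) = 0.000047707 + 0.000000204 = 0.000047911.
Half-width = z·√(radicand)/denom = 1.960·0.006922/1.001769 = 0.01354.
CI: 0.88192 ± 0.01354 = (0.8684, 0.8955).

(0.8684, 0.8955)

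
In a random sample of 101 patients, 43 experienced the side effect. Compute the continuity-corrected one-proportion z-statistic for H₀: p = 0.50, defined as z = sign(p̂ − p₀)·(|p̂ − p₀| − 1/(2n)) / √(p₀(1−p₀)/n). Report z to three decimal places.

Sample proportion p̂ = 43/101 = 0.42574. p̂ − p₀ = -0.074257.
1/(2n) = 0.004950.
Corrected numerator: |-0.074257| − 0.004950 = 0.069307.
Under H₀, SE = √(p₀(1−p₀)/n) = √(0.50·0.50/101) = √0.002475248 = 0.049752.
z = (−)0.069307/0.049752 = -1.393.

z = -1.393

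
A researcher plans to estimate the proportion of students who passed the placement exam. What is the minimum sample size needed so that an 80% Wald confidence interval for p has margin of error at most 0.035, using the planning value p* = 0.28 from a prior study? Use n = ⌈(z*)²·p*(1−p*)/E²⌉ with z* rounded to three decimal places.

n = 271

The 80% critical value is z* = 1.282.
p*(1−p*) = 0.28·0.72 = 0.2016.
(z*)²·p*(1−p*)/E² = 1.643524·0.2016/0.001225 = 270.477.
⌈270.477⌉ = 271.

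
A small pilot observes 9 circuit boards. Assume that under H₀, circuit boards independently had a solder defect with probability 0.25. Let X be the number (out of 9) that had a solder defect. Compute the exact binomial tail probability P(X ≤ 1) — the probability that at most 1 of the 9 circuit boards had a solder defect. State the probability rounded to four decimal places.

X ~ Binomial(n=9, p=0.25).
P(X ≤ 1) = C(9,0)·0.25^0·0.75^9 + C(9,1)·0.25^1·0.75^8.
= 0.075085 + 0.225254 = 0.3003.

P = 0.3003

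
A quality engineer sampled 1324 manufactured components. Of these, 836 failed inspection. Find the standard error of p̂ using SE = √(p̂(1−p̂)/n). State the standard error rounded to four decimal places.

SE = 0.0133

With x = 836 successes in n = 1324, p̂ = 0.63142.
p̂(1−p̂) = 0.232729.
SE = √(0.232729/1324) = √0.000175777 = 0.0133.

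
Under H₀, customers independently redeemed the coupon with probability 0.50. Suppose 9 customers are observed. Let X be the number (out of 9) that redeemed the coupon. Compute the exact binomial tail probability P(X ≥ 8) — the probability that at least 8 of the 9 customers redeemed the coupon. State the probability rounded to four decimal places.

P = 0.0195

X is binomial with n = 9 and p = 0.50.
P(X ≥ 8) = C(9,8)·0.50^8·0.50^1 + C(9,9)·0.50^9·0.50^0.
= 0.017578 + 0.001953 = 0.0195.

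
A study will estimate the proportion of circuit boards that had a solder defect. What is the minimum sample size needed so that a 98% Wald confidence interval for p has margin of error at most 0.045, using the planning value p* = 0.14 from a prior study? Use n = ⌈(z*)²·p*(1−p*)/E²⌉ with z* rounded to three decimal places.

The 98% critical value is z* = 2.326.
p*(1−p*) = 0.14·0.86 = 0.1204.
Required n before rounding: 5.410276 × 0.1204 / 0.045² = 321.678.
⌈321.678⌉ = 322.

n = 322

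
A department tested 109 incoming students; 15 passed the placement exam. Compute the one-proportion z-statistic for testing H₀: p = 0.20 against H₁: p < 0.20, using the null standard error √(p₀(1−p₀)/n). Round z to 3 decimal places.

z = -1.628

The sample proportion is 15/109 = 0.13761.
Null standard error: √(0.20·0.80/109) = √0.001467890 = 0.038313.
z = (p̂ − p₀)/SE = (0.13761 − 0.20)/0.038313 = -1.628.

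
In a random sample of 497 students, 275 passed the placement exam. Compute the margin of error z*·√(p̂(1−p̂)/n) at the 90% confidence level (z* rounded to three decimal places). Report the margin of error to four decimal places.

The sample proportion is 275/497 = 0.55332.
Standard error of p̂: √(0.247157/497) = √0.000497298 = 0.022300.
For 90% confidence, z* = 1.645.
Margin of error = z*·SE = 1.645 × 0.022300 = 0.0367.

ME = 0.0367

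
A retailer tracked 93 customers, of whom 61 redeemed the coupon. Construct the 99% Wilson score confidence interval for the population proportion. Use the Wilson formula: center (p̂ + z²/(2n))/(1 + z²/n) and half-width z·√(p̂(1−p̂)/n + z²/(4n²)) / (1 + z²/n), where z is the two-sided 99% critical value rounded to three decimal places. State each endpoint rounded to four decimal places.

(0.5225, 0.7686)

p̂ = 61/93 = 0.65591; z = 2.576, so z² = 6.635776.
Denominator 1 + z²/n = 1 + 6.635776/93 = 1.071352.
Adjusted center: (0.65591 + z²/(2n))/1.071352 = 0.64553.
Radicand: p̂(1−p̂)/n + z²/(4n²) = 0.002426783 + 0.000191808 = 0.002618591.
Half-width = 2.576·√0.002618591/1.071352 = 0.12304.
So the interval runs from 0.5225 to 0.7686.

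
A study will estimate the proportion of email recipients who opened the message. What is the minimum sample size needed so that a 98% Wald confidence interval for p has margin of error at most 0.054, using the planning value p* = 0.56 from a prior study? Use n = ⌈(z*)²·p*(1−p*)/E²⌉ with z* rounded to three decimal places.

For 98% confidence, z* = 2.326.
p*(1−p*) = 0.56·0.44 = 0.2464.
(z*)²·p*(1−p*)/E² = 5.410276·0.2464/0.002916 = 457.165.
Rounding up, n = 458.

n = 458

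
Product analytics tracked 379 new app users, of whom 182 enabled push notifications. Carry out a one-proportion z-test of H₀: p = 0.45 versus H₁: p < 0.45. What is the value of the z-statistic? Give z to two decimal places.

z = 1.18

The sample proportion is 182/379 = 0.48021.
Under H₀, SE = √(p₀(1−p₀)/n) = √(0.45·0.55/379) = √0.000653034 = 0.025555.
z = (0.48021 − 0.45)/0.025555 = 0.03021/0.025555 = 1.18.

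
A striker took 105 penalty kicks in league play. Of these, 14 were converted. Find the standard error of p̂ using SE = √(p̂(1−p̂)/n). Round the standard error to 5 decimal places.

The sample proportion is 14/105 = 0.13333.
p̂(1−p̂) = 0.115553.
Dividing by n and taking the root: √0.001100505 = 0.03317.

SE = 0.03317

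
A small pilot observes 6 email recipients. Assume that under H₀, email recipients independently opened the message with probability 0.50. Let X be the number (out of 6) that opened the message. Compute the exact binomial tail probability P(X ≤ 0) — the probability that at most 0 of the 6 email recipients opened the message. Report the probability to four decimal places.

X is binomial with n = 6 and p = 0.50.
P(X ≤ 0) = C(6,0)·0.50^0·0.50^6.
= 0.015625 = 0.0156.

P = 0.0156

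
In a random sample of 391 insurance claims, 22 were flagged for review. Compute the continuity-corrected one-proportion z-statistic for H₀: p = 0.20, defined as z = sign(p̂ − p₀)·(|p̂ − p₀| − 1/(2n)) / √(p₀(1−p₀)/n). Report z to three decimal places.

The sample proportion is 22/391 = 0.05627. p̂ − p₀ = -0.143734.
1/(2n) = 0.001279.
Corrected numerator: |-0.143734| − 0.001279 = 0.142455.
SE₀ = √(0.20·0.80/391) = 0.020229.
z = −0.142455/0.020229 = -7.042.

z = -7.042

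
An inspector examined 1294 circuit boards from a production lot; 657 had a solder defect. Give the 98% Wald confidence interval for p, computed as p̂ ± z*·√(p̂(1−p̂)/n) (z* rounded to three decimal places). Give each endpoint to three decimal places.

Sample proportion p̂ = 657/1294 = 0.50773.
SE = √(p̂(1−p̂)/n) = √(0.249940/1294) = 0.013898.
z* = 2.326 at the 98% level.
Margin = 2.326·0.013898 = 0.03233.
So the interval runs from 0.475 to 0.540.

(0.475, 0.540)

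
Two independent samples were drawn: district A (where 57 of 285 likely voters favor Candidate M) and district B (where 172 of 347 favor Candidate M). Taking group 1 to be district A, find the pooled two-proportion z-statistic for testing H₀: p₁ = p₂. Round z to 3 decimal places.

p̂₁ = 57/285 = 0.20000, p̂₂ = 172/347 = 0.49568.
Pooled p̂ = (57+172)/(285+347) = 229/632 = 0.36234.
SE = √[p̂(1−p̂)(1/n₁+1/n₂)] = √[0.36234·0.63766·(1/285+1/347)] ≈ 0.038426.
z = -0.29568/0.038426 = -7.695.

z = -7.695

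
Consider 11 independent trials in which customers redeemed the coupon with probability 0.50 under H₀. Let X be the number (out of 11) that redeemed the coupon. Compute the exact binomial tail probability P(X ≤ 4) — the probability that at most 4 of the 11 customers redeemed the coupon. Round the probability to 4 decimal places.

P = 0.2744

X is binomial with n = 11 and p = 0.50.
P(X ≤ 4) = Σ_{j=0}^{4} C(11,j)·0.50^j·0.50^{11−j}.
= 0.000488 + 0.005371 + 0.026855 + 0.080566 + 0.161133 = 0.2744.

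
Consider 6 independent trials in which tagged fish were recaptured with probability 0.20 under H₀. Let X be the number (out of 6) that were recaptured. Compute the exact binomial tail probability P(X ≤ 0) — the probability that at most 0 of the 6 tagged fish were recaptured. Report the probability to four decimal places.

X ~ Binomial(n=6, p=0.20).
P(X ≤ 0) = C(6,0)·0.20^0·0.80^6.
= 0.262144 = 0.2621.

P = 0.2621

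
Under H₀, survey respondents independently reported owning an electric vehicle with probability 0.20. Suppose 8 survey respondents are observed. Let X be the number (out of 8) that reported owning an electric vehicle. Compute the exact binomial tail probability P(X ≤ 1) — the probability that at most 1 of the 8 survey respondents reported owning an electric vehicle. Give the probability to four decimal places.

X is binomial with n = 8 and p = 0.20.
P(X ≤ 1) = C(8,0)·0.20^0·0.80^8 + C(8,1)·0.20^1·0.80^7.
= 0.167772 + 0.335544 = 0.5033.

P = 0.5033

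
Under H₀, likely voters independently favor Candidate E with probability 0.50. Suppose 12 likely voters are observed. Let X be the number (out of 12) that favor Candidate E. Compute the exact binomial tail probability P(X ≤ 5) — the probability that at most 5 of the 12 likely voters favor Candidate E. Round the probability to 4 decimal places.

X ~ Binomial(n=12, p=0.50).
P(X ≤ 5) = Σ_{j=0}^{5} C(12,j)·0.50^j·0.50^{12−j}.
= 0.000244 + 0.002930 + 0.016113 + 0.053711 + 0.120850 + 0.193359 = 0.3872.

P = 0.3872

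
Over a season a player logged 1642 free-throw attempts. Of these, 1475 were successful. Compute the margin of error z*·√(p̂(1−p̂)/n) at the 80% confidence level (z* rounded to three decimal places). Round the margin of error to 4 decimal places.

ME = 0.0096

With x = 1475 successes in n = 1642, p̂ = 0.89829.
Standard error of p̂: √(0.091361/1642) = √0.000055640 = 0.007459.
For 80% confidence, z* = 1.282.
So ME = 0.0096.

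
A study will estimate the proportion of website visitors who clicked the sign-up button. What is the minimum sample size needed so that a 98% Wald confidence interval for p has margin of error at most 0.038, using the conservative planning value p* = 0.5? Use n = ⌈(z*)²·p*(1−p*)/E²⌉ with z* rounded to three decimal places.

The 98% critical value is z* = 2.326.
p*(1−p*) = 0.50·0.50 = 0.2500.
(z*)²·p*(1−p*)/E² = 5.410276·0.2500/0.001444 = 936.682.
⌈936.682⌉ = 937.

n = 937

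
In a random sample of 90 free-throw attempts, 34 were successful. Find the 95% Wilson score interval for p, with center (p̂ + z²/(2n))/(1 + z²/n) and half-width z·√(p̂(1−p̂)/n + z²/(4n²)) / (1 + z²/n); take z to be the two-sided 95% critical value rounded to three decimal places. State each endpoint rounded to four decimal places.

Here p̂ = 34/90 = 0.37778 and z = 1.960 (z² = 3.841600).
Denominator 1 + z²/n = 1 + 3.841600/90 = 1.042684.
Center = (0.37778 + 0.021342)/1.042684 = 0.38278.
Radicand: p̂(1−p̂)/n + z²/(4n²) = 0.002611797 + 0.000118568 = 0.002730365.
Half-width = 1.960·√0.002730365/1.042684 = 0.09822.
Interval: 0.38278 ± 0.09822 → (0.2846, 0.4810).

(0.2846, 0.4810)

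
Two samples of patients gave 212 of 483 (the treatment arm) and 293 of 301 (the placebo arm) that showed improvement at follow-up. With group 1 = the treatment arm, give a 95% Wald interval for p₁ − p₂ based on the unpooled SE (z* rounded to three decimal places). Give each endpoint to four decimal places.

p̂₁ = 0.43892, p̂₂ = 0.97342, so the observed difference is -0.53450.
Unpooled SE = √(p̂₁(1−p̂₁)/n₁ + p̂₂(1−p̂₂)/n₂) = √(0.000509875 + 0.000085952) = 0.024410.
z* = 1.960 at the 95% level. Margin = 1.960·0.024410 = 0.04784.
So the interval runs from -0.5823 to -0.4867.

(-0.5823, -0.4867)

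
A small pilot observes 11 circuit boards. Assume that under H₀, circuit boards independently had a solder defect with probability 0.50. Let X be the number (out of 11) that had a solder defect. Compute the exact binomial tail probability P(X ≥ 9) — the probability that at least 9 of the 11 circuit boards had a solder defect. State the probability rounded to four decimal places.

P = 0.0327

X ~ Binomial(n=11, p=0.50).
P(X ≥ 9) = C(11,9)·0.50^9·0.50^2 + C(11,10)·0.50^10·0.50^1 + C(11,11)·0.50^11·0.50^0.
= 0.026855 + 0.005371 + 0.000488 = 0.0327.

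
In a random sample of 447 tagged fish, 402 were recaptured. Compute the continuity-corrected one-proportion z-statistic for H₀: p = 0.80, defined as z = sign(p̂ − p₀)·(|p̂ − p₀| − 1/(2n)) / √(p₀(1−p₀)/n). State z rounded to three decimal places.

z = 5.191

p̂ = 402/447 = 0.89933. p̂ − p₀ = 0.099329.
Continuity correction 1/(2n) = 1/894 = 0.001119.
Corrected numerator: |0.099329| − 0.001119 = 0.098210.
Null standard error: √(0.80·0.20/447) = √0.000357942 = 0.018919.
z = +0.098210/0.018919 = 5.191.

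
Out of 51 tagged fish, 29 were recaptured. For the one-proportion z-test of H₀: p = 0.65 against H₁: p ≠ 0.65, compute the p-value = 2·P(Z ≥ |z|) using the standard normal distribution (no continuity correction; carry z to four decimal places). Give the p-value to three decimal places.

With x = 29 successes in n = 51, p̂ = 0.56863.
Under H₀, SE = √(p₀(1−p₀)/n) = √(0.65·0.35/51) = √0.004460784 = 0.066789.
z = (p̂ − p₀)/SE = (29/51 − 0.65)/0.066789 ≈ -1.2184.
From the standard normal, 2·P(Z ≥ |z|) = 0.223.

p-value = 0.223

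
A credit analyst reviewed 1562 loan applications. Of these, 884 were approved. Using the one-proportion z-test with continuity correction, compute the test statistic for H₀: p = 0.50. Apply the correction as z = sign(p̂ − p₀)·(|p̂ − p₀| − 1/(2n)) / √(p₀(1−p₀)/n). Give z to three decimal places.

z = 5.187

With x = 884 successes in n = 1562, p̂ = 0.56594. p̂ − p₀ = 0.065941.
Continuity correction 1/(2n) = 1/3124 = 0.000320.
Corrected numerator: |0.065941| − 0.000320 = 0.065621.
Null standard error: √(0.50·0.50/1562) = √0.000160051 = 0.012651.
z = (+)0.065621/0.012651 = 5.187.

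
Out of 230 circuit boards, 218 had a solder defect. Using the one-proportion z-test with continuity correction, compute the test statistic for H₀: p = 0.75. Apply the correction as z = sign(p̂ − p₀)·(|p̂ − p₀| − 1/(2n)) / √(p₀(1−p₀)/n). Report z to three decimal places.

z = 6.852

The sample proportion is 218/230 = 0.94783. p̂ − p₀ = 0.197826.
1/(2n) = 0.002174.
Corrected numerator: |0.197826| − 0.002174 = 0.195652.
Null standard error: √(0.75·0.25/230) = √0.000815217 = 0.028552.
z = +0.195652/0.028552 = 6.852.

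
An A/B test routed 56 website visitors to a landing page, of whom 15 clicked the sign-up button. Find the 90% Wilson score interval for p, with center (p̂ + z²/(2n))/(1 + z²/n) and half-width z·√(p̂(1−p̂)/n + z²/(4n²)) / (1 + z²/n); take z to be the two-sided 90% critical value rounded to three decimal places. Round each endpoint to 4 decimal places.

Here p̂ = 15/56 = 0.26786 and z = 1.645 (z² = 2.706025).
1 + z²/n = 1.048322.
Center = (0.26786 + 0.024161)/1.048322 = 0.27856.
Radicand: p̂(1−p̂)/n + z²/(4n²) = 0.003501959 + 0.000215723 = 0.003717682.
Half-width = 1.645·√0.003717682/1.048322 = 0.09568.
CI: 0.27856 ± 0.09568 = (0.1829, 0.3742).

(0.1829, 0.3742)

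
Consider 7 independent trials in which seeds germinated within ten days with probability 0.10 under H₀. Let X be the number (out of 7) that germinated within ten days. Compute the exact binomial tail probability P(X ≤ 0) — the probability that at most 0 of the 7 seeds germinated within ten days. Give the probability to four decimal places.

X ~ Binomial(n=7, p=0.10).
P(X ≤ 0) = C(7,0)·0.10^0·0.90^7.
= 0.478297 = 0.4783.

P = 0.4783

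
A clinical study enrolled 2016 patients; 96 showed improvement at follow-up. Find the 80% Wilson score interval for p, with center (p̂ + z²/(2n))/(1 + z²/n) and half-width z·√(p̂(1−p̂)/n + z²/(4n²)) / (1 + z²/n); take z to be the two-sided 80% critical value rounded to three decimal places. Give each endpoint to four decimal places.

(0.0419, 0.0541)

Here p̂ = 96/2016 = 0.04762 and z = 1.282 (z² = 1.643524).
Denominator 1 + z²/n = 1 + 1.643524/2016 = 1.000815.
Adjusted center: (0.04762 + z²/(2n))/1.000815 = 0.04799.
Radicand: p̂(1−p̂)/n + z²/(4n²) = 0.000022496 + 0.000000101 = 0.000022597.
Half-width = z·√(radicand)/denom = 1.282·0.004754/1.000815 = 0.00609.
Interval: 0.04799 ± 0.00609 → (0.0419, 0.0541).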